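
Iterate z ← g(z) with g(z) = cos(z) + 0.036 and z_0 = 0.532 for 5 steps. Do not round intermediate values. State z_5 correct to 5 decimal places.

0.79206

z_1 = g(0.532000) = 0.897794
z_2 = g(0.897794) = 0.659336
z_3 = g(0.659336) = 0.826399
z_4 = g(0.826399) = 0.713529
z_5 = g(0.713529) = 0.792057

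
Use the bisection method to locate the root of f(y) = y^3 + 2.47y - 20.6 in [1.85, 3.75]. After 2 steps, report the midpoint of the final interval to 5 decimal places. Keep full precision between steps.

f(1.850000) = -9.698875, f(3.750000) = 41.396875 (opposite signs)
step 1: m = 2.800000, f(m) = 8.268000 > 0 → root in [1.850000, 2.800000]
step 2: m = 2.325000, f(m) = -2.289172 < 0 → root in [2.325000, 2.800000]
Midpoint of [2.325000, 2.800000] = 2.562500

2.56250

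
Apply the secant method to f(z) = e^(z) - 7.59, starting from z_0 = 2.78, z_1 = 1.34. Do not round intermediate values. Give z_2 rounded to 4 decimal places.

f(z_0) = 8.529021, f(z_1) = -3.770956
z_2 = 1.340000 - (-3.770956)·(1.340000 - 2.780000)/(-3.770956 - (8.529021)) = 1.781479; f(z_2) = -1.651369

1.7815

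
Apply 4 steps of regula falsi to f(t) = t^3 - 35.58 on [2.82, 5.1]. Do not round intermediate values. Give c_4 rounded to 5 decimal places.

3.27644

f(2.820000) = -13.154232, f(5.100000) = 97.071000
step 1: c = 3.092094, f(c) = -6.016343 < 0 → new bracket [3.092094, 5.100000]
step 2: c = 3.209279, f(c) = -2.526127 < 0 → new bracket [3.209279, 5.100000]
step 3: c = 3.257234, f(c) = -1.022136 < 0 → new bracket [3.257234, 5.100000]
step 4: c = 3.276436, f(c) = -0.407360 < 0 → new bracket [3.276436, 5.100000]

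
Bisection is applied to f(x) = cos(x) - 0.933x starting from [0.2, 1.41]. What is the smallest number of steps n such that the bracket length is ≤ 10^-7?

Initial width b − a = 1.41 − 0.2 = 1.210000.
After n steps the width is (b−a)/2^n; need (b−a)/2^n ≤ 10^-7.
So n ≥ log₂(1.210000/10^-7) = log₂(12100000.0000) ≈ 23.5285.
Hence n = 24.

24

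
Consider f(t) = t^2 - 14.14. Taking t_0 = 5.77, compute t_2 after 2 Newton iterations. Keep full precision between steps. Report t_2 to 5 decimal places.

3.77522

f'(t) = 2t
t_0 = 5.770000: f = 19.152900, f' = 11.540000 → t_1 = 5.770000 - (19.152900)/(11.540000) = 4.110303
t_1 = 4.110303: f = 2.754593, f' = 8.220607 → t_2 = 4.110303 - (2.754593)/(8.220607) = 3.775219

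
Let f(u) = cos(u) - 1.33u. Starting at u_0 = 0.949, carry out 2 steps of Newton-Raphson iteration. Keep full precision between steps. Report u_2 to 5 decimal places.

Newton update: u ← u − f(u)/f'(u).
f'(u) = -sin(u) - 1.33
u_0 = 0.949000: f = -0.679674, f' = -2.142833 → u_1 = 0.949000 - (-0.679674)/(-2.142833) = 0.631815
u_1 = 0.631815: f = -0.033358, f' = -1.920611 → u_2 = 0.631815 - (-0.033358)/(-1.920611) = 0.614447

0.61445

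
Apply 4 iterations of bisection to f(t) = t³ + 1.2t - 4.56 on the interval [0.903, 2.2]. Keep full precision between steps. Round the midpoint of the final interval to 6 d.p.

1.429906

f(0.903000) = -2.740086, f(2.200000) = 8.728000 (opposite signs)
step 1: m = 1.551500, f(m) = 1.036497 > 0 → root in [0.903000, 1.551500]
step 2: m = 1.227250, f(m) = -1.238887 < 0 → root in [1.227250, 1.551500]
step 3: m = 1.389375, f(m) = -0.210752 < 0 → root in [1.389375, 1.551500]
step 4: m = 1.470438, f(m) = 0.383885 > 0 → root in [1.389375, 1.470438]
Midpoint of [1.389375, 1.470438] = 1.429906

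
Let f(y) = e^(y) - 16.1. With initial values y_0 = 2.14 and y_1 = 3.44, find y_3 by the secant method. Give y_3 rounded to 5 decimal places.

2.71738

Secant update: y_(k+1) = y_k − f(y_k)·(y_k − y_(k-1))/(f(y_k) − f(y_(k-1))).
f(y_0) = -7.600562, f(y_1) = 15.086958
y_2 = 3.440000 - (15.086958)·(3.440000 - 2.140000)/(15.086958 - (-7.600562)) = 2.575514; f(y_2) = -2.961933
y_3 = 2.575514 - (-2.961933)·(2.575514 - 3.440000)/(-2.961933 - (15.086958)) = 2.717381; f(y_3) = -0.959378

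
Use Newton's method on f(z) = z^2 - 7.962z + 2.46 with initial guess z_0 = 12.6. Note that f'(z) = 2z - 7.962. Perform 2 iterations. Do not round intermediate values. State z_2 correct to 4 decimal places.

7.8402

z_0 = 12.600000: f = 60.898800, f' = 17.238000 → z_1 = 12.600000 - (60.898800)/(17.238000) = 9.067177
z_1 = 9.067177: f = 12.480837, f' = 10.172354 → z_2 = 9.067177 - (12.480837)/(10.172354) = 7.840240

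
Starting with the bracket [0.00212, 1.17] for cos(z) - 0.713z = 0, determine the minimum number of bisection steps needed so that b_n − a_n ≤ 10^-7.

Initial width b − a = 1.17 − 0.00212 = 1.167880.
After n steps the width is (b−a)/2^n; need (b−a)/2^n ≤ 10^-7.
So n ≥ log₂(1.167880/10^-7) = log₂(11678800.0000) ≈ 23.4774.
Hence n = 24.

24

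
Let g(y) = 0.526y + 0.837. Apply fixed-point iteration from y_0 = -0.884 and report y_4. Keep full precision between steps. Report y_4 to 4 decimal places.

y_1 = g(-0.884000) = 0.372016
y_2 = g(0.372016) = 1.032680
y_3 = g(1.032680) = 1.380190
y_4 = g(1.380190) = 1.562980

1.5630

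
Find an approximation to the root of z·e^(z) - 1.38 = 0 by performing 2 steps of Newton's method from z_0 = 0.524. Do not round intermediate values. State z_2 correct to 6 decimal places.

0.691778

Newton update: z ← z − f(z)/f'(z).
f'(z) = (z + 1)·e^(z)
z_0 = 0.524000: f = -0.495085, f' = 2.573684 → z_1 = 0.524000 - (-0.495085)/(2.573684) = 0.716364
z_1 = 0.716364: f = 0.086381, f' = 3.513359 → z_2 = 0.716364 - (0.086381)/(3.513359) = 0.691778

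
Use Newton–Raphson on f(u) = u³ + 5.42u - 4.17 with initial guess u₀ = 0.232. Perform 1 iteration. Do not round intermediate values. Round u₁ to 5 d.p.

0.75159

Newton update: u ← u − f(u)/f'(u).
f'(u) = 3u² + 5.42
u_0 = 0.232000: f = -2.900073, f' = 5.581472 → u_1 = 0.232000 - (-2.900073)/(5.581472) = 0.751589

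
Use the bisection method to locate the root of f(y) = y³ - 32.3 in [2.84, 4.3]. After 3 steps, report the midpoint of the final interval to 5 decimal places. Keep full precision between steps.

3.11375

f(2.840000) = -9.393696, f(4.300000) = 47.207000 (opposite signs)
step 1: m = 3.570000, f(m) = 13.199293 > 0 → root in [2.840000, 3.570000]
step 2: m = 3.205000, f(m) = 0.621840 > 0 → root in [2.840000, 3.205000]
step 3: m = 3.022500, f(m) = -4.687932 < 0 → root in [3.022500, 3.205000]
Midpoint of [3.022500, 3.205000] = 3.113750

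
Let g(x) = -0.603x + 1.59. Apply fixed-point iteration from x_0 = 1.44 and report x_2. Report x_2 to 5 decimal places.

1.15483

x_1 = g(1.440000) = 0.721680
x_2 = g(0.721680) = 1.154827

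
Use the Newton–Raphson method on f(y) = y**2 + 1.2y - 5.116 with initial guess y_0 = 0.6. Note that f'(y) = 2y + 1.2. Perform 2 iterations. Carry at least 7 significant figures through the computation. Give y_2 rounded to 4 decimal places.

y_0 = 0.600000: f = -4.036000, f' = 2.400000 → y_1 = 0.600000 - (-4.036000)/(2.400000) = 2.281667
y_1 = 2.281667: f = 2.828003, f' = 5.763333 → y_2 = 2.281667 - (2.828003)/(5.763333) = 1.790978

1.7910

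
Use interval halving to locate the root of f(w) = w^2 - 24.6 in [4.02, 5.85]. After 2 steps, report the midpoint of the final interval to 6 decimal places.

f(4.020000) = -8.439600, f(5.850000) = 9.622500 (opposite signs)
step 1: m = 4.935000, f(m) = -0.245775 < 0 → root in [4.935000, 5.850000]
step 2: m = 5.392500, f(m) = 4.479056 > 0 → root in [4.935000, 5.392500]
Midpoint of [4.935000, 5.392500] = 5.163750

5.163750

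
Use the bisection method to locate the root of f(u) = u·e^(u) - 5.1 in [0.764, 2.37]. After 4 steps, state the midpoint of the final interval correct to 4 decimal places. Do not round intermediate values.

1.3161

f(0.764000) = -3.459809, f(2.370000) = 20.252820 (opposite signs)
step 1: m = 1.567000, f(m) = 2.409456 > 0 → root in [0.764000, 1.567000]
step 2: m = 1.165500, f(m) = -1.361628 < 0 → root in [1.165500, 1.567000]
step 3: m = 1.366250, f(m) = 0.256548 > 0 → root in [1.165500, 1.366250]
step 4: m = 1.265875, f(m) = -0.610961 < 0 → root in [1.265875, 1.366250]
Midpoint of [1.265875, 1.366250] = 1.316063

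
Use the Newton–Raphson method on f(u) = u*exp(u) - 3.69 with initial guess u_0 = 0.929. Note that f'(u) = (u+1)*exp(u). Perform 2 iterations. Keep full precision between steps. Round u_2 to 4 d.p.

1.1599

u_0 = 0.929000: f = -1.337794, f' = 4.884182 → u_1 = 0.929000 - (-1.337794)/(4.884182) = 1.202903
u_1 = 1.202903: f = 0.315393, f' = 7.335164 → u_2 = 1.202903 - (0.315393)/(7.335164) = 1.159906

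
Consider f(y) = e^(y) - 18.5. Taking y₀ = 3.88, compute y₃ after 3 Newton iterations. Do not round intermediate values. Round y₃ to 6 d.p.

2.919151

f'(y) = e^(y)
y_0 = 3.880000: f = 29.924215, f' = 48.424215 → y_1 = 3.880000 - (29.924215)/(48.424215) = 3.262040
y_1 = 3.262040: f = 7.602739, f' = 26.102739 → y_2 = 3.262040 - (7.602739)/(26.102739) = 2.970778
y_2 = 2.970778: f = 1.007093, f' = 19.507093 → y_3 = 2.970778 - (1.007093)/(19.507093) = 2.919151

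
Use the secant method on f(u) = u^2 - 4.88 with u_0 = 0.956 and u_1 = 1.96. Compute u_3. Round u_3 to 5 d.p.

Secant update: u_(k+1) = u_k − f(u_k)·(u_k − u_(k-1))/(f(u_k) − f(u_(k-1))).
f(u_0) = -3.966064, f(u_1) = -1.038400
u_2 = 1.960000 - (-1.038400)·(1.960000 - 0.956000)/(-1.038400 - (-3.966064)) = 2.316104; f(u_2) = 0.484339
u_3 = 2.316104 - (0.484339)·(2.316104 - 1.960000)/(0.484339 - (-1.038400)) = 2.202838; f(u_3) = -0.027505

2.20284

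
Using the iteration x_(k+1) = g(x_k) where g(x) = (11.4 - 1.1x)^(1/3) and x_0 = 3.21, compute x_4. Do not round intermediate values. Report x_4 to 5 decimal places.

x_1 = g(3.210000) = 1.989023
x_2 = g(1.989023) = 2.096295
x_3 = g(2.096295) = 2.087306
x_4 = g(2.087306) = 2.088063

2.08806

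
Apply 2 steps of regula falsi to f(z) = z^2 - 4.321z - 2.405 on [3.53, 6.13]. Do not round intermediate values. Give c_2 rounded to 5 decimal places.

4.75428

False-position update: c = (a·f(b) − b·f(a))/(f(b) − f(a)); replace the endpoint whose sign matches f(c).
f(3.530000) = -5.197230, f(6.130000) = 8.684170
step 1: c = 4.503446, f(c) = -1.583363 < 0 → new bracket [4.503446, 6.130000]
step 2: c = 4.754278, f(c) = -0.345075 < 0 → new bracket [4.754278, 6.130000]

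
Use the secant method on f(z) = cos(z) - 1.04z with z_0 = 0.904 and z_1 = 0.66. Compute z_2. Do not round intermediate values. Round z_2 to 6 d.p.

f(z_0) = -0.321688, f(z_1) = 0.103592
z_2 = 0.660000 - (0.103592)·(0.660000 - 0.904000)/(0.103592 - (-0.321688)) = 0.719435; f(z_2) = 0.003966

0.719435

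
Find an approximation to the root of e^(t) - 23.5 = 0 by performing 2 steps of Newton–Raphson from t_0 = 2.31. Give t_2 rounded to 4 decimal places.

3.2579

f'(t) = e^(t)
t_0 = 2.310000: f = -13.425575, f' = 10.074425 → t_1 = 2.310000 - (-13.425575)/(10.074425) = 3.642639
t_1 = 3.642639: f = 14.692510, f' = 38.192510 → t_2 = 3.642639 - (14.692510)/(38.192510) = 3.257943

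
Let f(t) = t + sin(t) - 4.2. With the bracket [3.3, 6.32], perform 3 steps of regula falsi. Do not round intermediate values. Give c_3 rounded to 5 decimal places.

f(3.300000) = -1.057746, f(6.320000) = 2.156806
step 1: c = 4.293728, f(c) = -0.819906 < 0 → new bracket [4.293728, 6.320000]
step 2: c = 4.851845, f(c) = -0.338447 < 0 → new bracket [4.851845, 6.320000]
step 3: c = 5.050980, f(c) = -0.092244 < 0 → new bracket [5.050980, 6.320000]

5.05098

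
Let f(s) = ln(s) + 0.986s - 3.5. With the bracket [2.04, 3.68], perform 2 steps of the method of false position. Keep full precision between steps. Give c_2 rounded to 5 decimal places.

f(2.040000) = -0.775610, f(3.680000) = 1.431393
step 1: c = 2.616348, f(c) = 0.041498 > 0 → new bracket [2.040000, 2.616348]
step 2: c = 2.587077, f(c) = 0.001387 > 0 → new bracket [2.040000, 2.587077]

2.58708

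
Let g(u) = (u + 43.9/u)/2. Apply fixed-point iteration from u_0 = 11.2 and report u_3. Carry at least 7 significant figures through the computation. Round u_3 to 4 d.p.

u_1 = g(11.200000) = 7.559821
u_2 = g(7.559821) = 6.683418
u_3 = g(6.683418) = 6.625957

6.6260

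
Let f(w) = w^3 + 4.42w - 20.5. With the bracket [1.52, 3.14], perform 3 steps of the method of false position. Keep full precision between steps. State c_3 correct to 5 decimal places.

f(1.520000) = -10.269792, f(3.140000) = 24.337944
step 1: c = 2.000732, f(c) = -3.647969 < 0 → new bracket [2.000732, 3.140000]
step 2: c = 2.149236, f(c) = -1.072589 < 0 → new bracket [2.149236, 3.140000]
step 3: c = 2.191057, f(c) = -0.296858 < 0 → new bracket [2.191057, 3.140000]

2.19106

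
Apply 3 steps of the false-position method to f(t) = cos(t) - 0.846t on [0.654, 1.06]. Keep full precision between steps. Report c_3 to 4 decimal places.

f(0.654000) = 0.240373, f(1.060000) = -0.407888
step 1: c = 0.804543, f(c) = 0.012797 > 0 → new bracket [0.804543, 1.060000]
step 2: c = 0.812314, f(c) = 0.000603 > 0 → new bracket [0.812314, 1.060000]
step 3: c = 0.812680, f(c) = 0.000028 > 0 → new bracket [0.812680, 1.060000]

0.8127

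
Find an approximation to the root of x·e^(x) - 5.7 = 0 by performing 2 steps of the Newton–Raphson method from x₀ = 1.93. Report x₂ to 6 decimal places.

f'(x) = (x + 1)·e^(x)
x_0 = 1.930000: f = 7.596755, f' = 20.186265 → x_1 = 1.930000 - (7.596755)/(20.186265) = 1.553667
x_1 = 1.553667: f = 1.646949, f' = 12.075729 → x_2 = 1.553667 - (1.646949)/(12.075729) = 1.417282

1.417282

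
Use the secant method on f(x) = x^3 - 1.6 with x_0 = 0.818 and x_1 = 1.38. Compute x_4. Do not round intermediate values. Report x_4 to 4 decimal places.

1.1703

f(x_0) = -1.052657, f(x_1) = 1.028072
x_2 = 1.380000 - (1.028072)·(1.380000 - 0.818000)/(1.028072 - (-1.052657)) = 1.102320; f(x_2) = -0.260560
x_3 = 1.102320 - (-0.260560)·(1.102320 - 1.380000)/(-0.260560 - (1.028072)) = 1.158467; f(x_3) = -0.045285
x_4 = 1.158467 - (-0.045285)·(1.158467 - 1.102320)/(-0.045285 - (-0.260560)) = 1.170278; f(x_4) = 0.002754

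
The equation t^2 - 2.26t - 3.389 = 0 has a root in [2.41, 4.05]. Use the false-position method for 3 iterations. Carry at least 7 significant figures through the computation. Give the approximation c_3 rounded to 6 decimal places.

f(2.410000) = -3.027500, f(4.050000) = 3.860500
step 1: c = 3.130833, f(c) = -0.662566 < 0 → new bracket [3.130833, 4.050000]
step 2: c = 3.265478, f(c) = -0.105632 < 0 → new bracket [3.265478, 4.050000]
step 3: c = 3.286373, f(c) = -0.015956 < 0 → new bracket [3.286373, 4.050000]

3.286373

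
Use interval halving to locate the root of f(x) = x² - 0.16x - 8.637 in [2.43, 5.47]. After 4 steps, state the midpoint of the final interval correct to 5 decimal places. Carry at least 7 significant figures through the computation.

3.09500

f(2.430000) = -3.120900, f(5.470000) = 20.408700 (opposite signs)
step 1: m = 3.950000, f(m) = 6.333500 > 0 → root in [2.430000, 3.950000]
step 2: m = 3.190000, f(m) = 1.028700 > 0 → root in [2.430000, 3.190000]
step 3: m = 2.810000, f(m) = -1.190500 < 0 → root in [2.810000, 3.190000]
step 4: m = 3.000000, f(m) = -0.117000 < 0 → root in [3.000000, 3.190000]
Midpoint of [3.000000, 3.190000] = 3.095000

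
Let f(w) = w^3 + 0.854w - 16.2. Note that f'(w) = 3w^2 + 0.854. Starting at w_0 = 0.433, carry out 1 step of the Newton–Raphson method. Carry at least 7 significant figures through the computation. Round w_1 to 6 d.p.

Newton update: w ← w − f(w)/f'(w).
w_0 = 0.433000: f = -15.749035, f' = 1.416467 → w_1 = 0.433000 - (-15.749035)/(1.416467) = 11.551533

11.551533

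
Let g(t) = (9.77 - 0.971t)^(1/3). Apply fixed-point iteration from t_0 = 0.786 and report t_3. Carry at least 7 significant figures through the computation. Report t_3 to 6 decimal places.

t_1 = g(0.786000) = 2.080607
t_2 = g(2.080607) = 1.978923
t_3 = g(1.978923) = 1.987292

1.987292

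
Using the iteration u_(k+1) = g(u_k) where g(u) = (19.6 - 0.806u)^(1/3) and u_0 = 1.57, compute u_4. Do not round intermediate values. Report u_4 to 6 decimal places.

2.596598

u_1 = g(1.570000) = 2.636880
u_2 = g(2.636880) = 2.594994
u_3 = g(2.594994) = 2.596664
u_4 = g(2.596664) = 2.596598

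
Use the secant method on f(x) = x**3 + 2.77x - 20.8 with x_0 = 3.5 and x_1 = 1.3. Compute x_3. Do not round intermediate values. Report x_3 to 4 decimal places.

f(x_0) = 31.770000, f(x_1) = -15.002000
x_2 = 1.300000 - (-15.002000)·(1.300000 - 3.500000)/(-15.002000 - (31.770000)) = 2.005644; f(x_2) = -7.176441
x_3 = 2.005644 - (-7.176441)·(2.005644 - 1.300000)/(-7.176441 - (-15.002000)) = 2.652757; f(x_3) = 5.215897

2.6528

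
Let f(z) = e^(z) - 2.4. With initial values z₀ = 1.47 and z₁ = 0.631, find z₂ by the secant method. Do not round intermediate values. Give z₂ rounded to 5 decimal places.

f(z_0) = 1.949235, f(z_1) = -0.520511
z_2 = 0.631000 - (-0.520511)·(0.631000 - 1.470000)/(-0.520511 - (1.949235)) = 0.807823; f(z_2) = -0.156980

0.80782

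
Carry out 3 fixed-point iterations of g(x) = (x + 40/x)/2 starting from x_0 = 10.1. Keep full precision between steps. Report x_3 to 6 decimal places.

x_1 = g(10.100000) = 7.030198
x_2 = g(7.030198) = 6.359969
x_3 = g(6.359969) = 6.324654

6.324654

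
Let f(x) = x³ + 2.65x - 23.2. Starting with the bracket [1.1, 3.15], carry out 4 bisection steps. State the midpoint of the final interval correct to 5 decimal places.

2.57344

f(1.100000) = -18.954000, f(3.150000) = 16.403375 (opposite signs)
step 1: m = 2.125000, f(m) = -7.973047 < 0 → root in [2.125000, 3.150000]
step 2: m = 2.637500, f(m) = 2.136896 > 0 → root in [2.125000, 2.637500]
step 3: m = 2.381250, f(m) = -3.387163 < 0 → root in [2.381250, 2.637500]
step 4: m = 2.509375, f(m) = -0.748715 < 0 → root in [2.509375, 2.637500]
Midpoint of [2.509375, 2.637500] = 2.573438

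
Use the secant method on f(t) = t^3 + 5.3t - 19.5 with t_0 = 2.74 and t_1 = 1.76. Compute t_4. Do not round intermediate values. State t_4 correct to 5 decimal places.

f(t_0) = 15.592824, f(t_1) = -4.720224
t_2 = 1.760000 - (-4.720224)·(1.760000 - 2.740000)/(-4.720224 - (15.592824)) = 1.987727; f(t_2) = -1.111429
t_3 = 1.987727 - (-1.111429)·(1.987727 - 1.760000)/(-1.111429 - (-4.720224)) = 2.057861; f(t_3) = 0.121281
t_4 = 2.057861 - (0.121281)·(2.057861 - 1.987727)/(0.121281 - (-1.111429)) = 2.050961; f(t_4) = -0.002660

2.05096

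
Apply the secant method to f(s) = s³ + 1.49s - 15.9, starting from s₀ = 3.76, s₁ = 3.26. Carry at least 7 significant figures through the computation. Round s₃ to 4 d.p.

2.4096

f(s_0) = 42.859776, f(s_1) = 23.603376
s_2 = 3.260000 - (23.603376)·(3.260000 - 3.760000)/(23.603376 - (42.859776)) = 2.647129; f(s_2) = 6.593429
s_3 = 2.647129 - (6.593429)·(2.647129 - 3.260000)/(6.593429 - (23.603376)) = 2.409567; f(s_3) = 1.680229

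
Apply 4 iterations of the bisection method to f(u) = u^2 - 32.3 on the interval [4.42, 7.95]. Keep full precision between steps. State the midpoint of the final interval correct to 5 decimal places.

f(4.420000) = -12.763600, f(7.950000) = 30.902500 (opposite signs)
step 1: m = 6.185000, f(m) = 5.954225 > 0 → root in [4.420000, 6.185000]
step 2: m = 5.302500, f(m) = -4.183494 < 0 → root in [5.302500, 6.185000]
step 3: m = 5.743750, f(m) = 0.690664 > 0 → root in [5.302500, 5.743750]
step 4: m = 5.523125, f(m) = -1.795090 < 0 → root in [5.523125, 5.743750]
Midpoint of [5.523125, 5.743750] = 5.633438

5.63344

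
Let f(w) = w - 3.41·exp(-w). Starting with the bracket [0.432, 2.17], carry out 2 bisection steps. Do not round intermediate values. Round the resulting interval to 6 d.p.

f(0.432000) = -1.781804, f(2.170000) = 1.780654 (opposite signs)
step 1: m = 1.301000, f(m) = 0.372595 > 0 → root in [0.432000, 1.301000]
step 2: m = 0.866500, f(m) = -0.567134 < 0 → root in [0.866500, 1.301000]

[0.866500, 1.301000]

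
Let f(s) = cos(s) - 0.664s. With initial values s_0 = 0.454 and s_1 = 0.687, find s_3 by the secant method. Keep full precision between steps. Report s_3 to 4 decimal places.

f(s_0) = 0.597244, f(s_1) = 0.316984
s_2 = 0.687000 - (0.316984)·(0.687000 - 0.454000)/(0.316984 - (0.597244)) = 0.950531; f(s_2) = -0.049902
s_3 = 0.950531 - (-0.049902)·(0.950531 - 0.687000)/(-0.049902 - (0.316984)) = 0.914687; f(s_3) = 0.002686

0.9147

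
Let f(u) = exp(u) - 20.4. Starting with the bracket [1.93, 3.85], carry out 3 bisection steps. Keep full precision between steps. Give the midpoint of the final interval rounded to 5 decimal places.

f(1.930000) = -13.510490, f(3.850000) = 26.593063 (opposite signs)
step 1: m = 2.890000, f(m) = -2.406690 < 0 → root in [2.890000, 3.850000]
step 2: m = 3.370000, f(m) = 8.678527 > 0 → root in [2.890000, 3.370000]
step 3: m = 3.130000, f(m) = 2.473980 > 0 → root in [2.890000, 3.130000]
Midpoint of [2.890000, 3.130000] = 3.010000

3.01000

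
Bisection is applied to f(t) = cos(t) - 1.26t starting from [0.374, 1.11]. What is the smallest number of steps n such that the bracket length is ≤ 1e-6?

Initial width b − a = 1.11 − 0.374 = 0.736000.
After n steps the width is (b−a)/2^n; need (b−a)/2^n ≤ 1e-6.
So n ≥ log₂(0.736000/1e-6) = log₂(736000.0000) ≈ 19.4893.
Hence n = 20.

20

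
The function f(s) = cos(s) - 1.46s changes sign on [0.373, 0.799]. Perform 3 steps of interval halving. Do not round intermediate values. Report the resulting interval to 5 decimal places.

[0.53275, 0.58600]

f(0.373000) = 0.386658, f(0.799000) = -0.469116 (opposite signs)
step 1: m = 0.586000, f(m) = -0.022401 < 0 → root in [0.373000, 0.586000]
step 2: m = 0.479500, f(m) = 0.187156 > 0 → root in [0.479500, 0.586000]
step 3: m = 0.532750, f(m) = 0.083599 > 0 → root in [0.532750, 0.586000]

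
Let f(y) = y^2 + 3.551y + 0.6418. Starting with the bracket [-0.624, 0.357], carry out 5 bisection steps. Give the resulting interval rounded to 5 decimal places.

f(-0.624000) = -1.184648, f(0.357000) = 2.036956 (opposite signs)
step 1: m = -0.133500, f(m) = 0.185564 > 0 → root in [-0.624000, -0.133500]
step 2: m = -0.378750, f(m) = -0.559690 < 0 → root in [-0.378750, -0.133500]
step 3: m = -0.256125, f(m) = -0.202100 < 0 → root in [-0.256125, -0.133500]
step 4: m = -0.194813, f(m) = -0.012027 < 0 → root in [-0.194813, -0.133500]
step 5: m = -0.164156, f(m) = 0.085828 > 0 → root in [-0.194813, -0.164156]

[-0.19481, -0.16416]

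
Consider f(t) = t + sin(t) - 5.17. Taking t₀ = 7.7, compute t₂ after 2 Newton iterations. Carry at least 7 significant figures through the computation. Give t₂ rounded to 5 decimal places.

6.26956

f'(t) = 1 + cos(t)
t_0 = 7.700000: f = 3.518168, f' = 1.153374 → t_1 = 7.700000 - (3.518168)/(1.153374) = 4.649672
t_1 = 4.649672: f = -1.518362, f' = 0.937324 → t_2 = 4.649672 - (-1.518362)/(0.937324) = 6.269561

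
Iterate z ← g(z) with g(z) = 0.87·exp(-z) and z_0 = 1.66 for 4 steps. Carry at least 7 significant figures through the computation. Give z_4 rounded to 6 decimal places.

z_1 = g(1.660000) = 0.165421
z_2 = g(0.165421) = 0.737357
z_3 = g(0.737357) = 0.416188
z_4 = g(0.416188) = 0.573814

0.573814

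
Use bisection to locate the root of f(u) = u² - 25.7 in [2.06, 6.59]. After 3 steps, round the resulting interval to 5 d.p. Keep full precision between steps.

f(2.060000) = -21.456400, f(6.590000) = 17.728100 (opposite signs)
step 1: m = 4.325000, f(m) = -6.994375 < 0 → root in [4.325000, 6.590000]
step 2: m = 5.457500, f(m) = 4.084306 > 0 → root in [4.325000, 5.457500]
step 3: m = 4.891250, f(m) = -1.775673 < 0 → root in [4.891250, 5.457500]

[4.89125, 5.45750]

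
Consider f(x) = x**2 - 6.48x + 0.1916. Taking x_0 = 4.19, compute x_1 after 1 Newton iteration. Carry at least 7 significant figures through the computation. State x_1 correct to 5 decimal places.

f'(x) = 2x - 6.48
x_0 = 4.190000: f = -9.403500, f' = 1.900000 → x_1 = 4.190000 - (-9.403500)/(1.900000) = 9.139211

9.13921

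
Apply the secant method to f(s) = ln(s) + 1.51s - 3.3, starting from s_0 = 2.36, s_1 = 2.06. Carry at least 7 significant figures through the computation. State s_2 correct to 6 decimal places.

1.788347

f(s_0) = 1.122262, f(s_1) = 0.533306
s_2 = 2.060000 - (0.533306)·(2.060000 - 2.360000)/(0.533306 - (1.122262)) = 1.788347; f(s_2) = -0.018305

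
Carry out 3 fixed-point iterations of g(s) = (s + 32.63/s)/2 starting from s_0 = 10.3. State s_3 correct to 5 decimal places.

s_1 = g(10.300000) = 6.733981
s_2 = g(6.733981) = 5.789777
s_3 = g(5.789777) = 5.712786

5.71279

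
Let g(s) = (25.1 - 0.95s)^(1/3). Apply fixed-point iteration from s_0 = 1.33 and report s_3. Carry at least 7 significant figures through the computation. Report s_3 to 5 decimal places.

2.81990

s_1 = g(1.330000) = 2.877934
s_2 = g(2.877934) = 2.817491
s_3 = g(2.817491) = 2.819900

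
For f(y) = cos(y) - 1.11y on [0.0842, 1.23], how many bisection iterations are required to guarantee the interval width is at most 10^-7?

24

Initial width b − a = 1.23 − 0.0842 = 1.145800.
After n steps the width is (b−a)/2^n; need (b−a)/2^n ≤ 10^-7.
So n ≥ log₂(1.145800/10^-7) = log₂(11458000.0000) ≈ 23.4499.
Hence n = 24.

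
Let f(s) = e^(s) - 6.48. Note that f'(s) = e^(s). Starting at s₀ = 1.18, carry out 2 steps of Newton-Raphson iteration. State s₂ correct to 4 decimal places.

Newton update: s ← s − f(s)/f'(s).
s_0 = 1.180000: f = -3.225626, f' = 3.254374 → s_1 = 1.180000 - (-3.225626)/(3.254374) = 2.171166
s_1 = 2.171166: f = 2.288504, f' = 8.768504 → s_2 = 2.171166 - (2.288504)/(8.768504) = 1.910175

1.9102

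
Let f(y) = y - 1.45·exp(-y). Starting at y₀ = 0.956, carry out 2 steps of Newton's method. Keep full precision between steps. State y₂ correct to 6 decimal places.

0.711656

f'(y) = 1 + 1.45·exp(-y)
y_0 = 0.956000: f = 0.398580, f' = 1.557420 → y_1 = 0.956000 - (0.398580)/(1.557420) = 0.700077
y_1 = 0.700077: f = -0.019917, f' = 1.719993 → y_2 = 0.700077 - (-0.019917)/(1.719993) = 0.711656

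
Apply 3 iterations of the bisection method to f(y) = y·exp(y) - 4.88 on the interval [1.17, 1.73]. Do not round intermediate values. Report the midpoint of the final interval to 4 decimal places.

1.3450

f(1.170000) = -1.110269, f(1.730000) = 4.878331 (opposite signs)
step 1: m = 1.450000, f(m) = 1.301516 > 0 → root in [1.170000, 1.450000]
step 2: m = 1.310000, f(m) = -0.024912 < 0 → root in [1.310000, 1.450000]
step 3: m = 1.380000, f(m) = 0.605364 > 0 → root in [1.310000, 1.380000]
Midpoint of [1.310000, 1.380000] = 1.345000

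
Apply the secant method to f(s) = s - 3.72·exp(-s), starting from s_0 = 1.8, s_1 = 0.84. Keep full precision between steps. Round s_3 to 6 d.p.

1.167612

Secant update: s_(k+1) = s_k − f(s_k)·(s_k − s_(k-1))/(f(s_k) − f(s_(k-1))).
f(s_0) = 1.185088, f(s_1) = -0.765963
s_2 = 0.840000 - (-0.765963)·(0.840000 - 1.800000)/(-0.765963 - (1.185088)) = 1.216886; f(s_2) = 0.115205
s_3 = 1.216886 - (0.115205)·(1.216886 - 0.840000)/(0.115205 - (-0.765963)) = 1.167612; f(s_3) = 0.010286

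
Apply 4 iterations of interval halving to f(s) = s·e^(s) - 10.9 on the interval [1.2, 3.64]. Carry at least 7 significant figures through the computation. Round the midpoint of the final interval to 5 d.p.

1.73375

f(1.200000) = -6.915860, f(3.640000) = 127.754286 (opposite signs)
step 1: m = 2.420000, f(m) = 16.314980 > 0 → root in [1.200000, 2.420000]
step 2: m = 1.810000, f(m) = 0.159910 > 0 → root in [1.200000, 1.810000]
step 3: m = 1.505000, f(m) = -4.121249 < 0 → root in [1.505000, 1.810000]
step 4: m = 1.657500, f(m) = -2.204458 < 0 → root in [1.657500, 1.810000]
Midpoint of [1.657500, 1.810000] = 1.733750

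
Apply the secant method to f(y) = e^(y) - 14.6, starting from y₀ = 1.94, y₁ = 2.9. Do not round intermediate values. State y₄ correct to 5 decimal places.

f(y_0) = -7.641249, f(y_1) = 3.574145
y_2 = 2.900000 - (3.574145)·(2.900000 - 1.940000)/(3.574145 - (-7.641249)) = 2.594065; f(y_2) = -1.215930
y_3 = 2.594065 - (-1.215930)·(2.594065 - 2.900000)/(-1.215930 - (3.574145)) = 2.671725; f(y_3) = -0.135103
y_4 = 2.671725 - (-0.135103)·(2.671725 - 2.594065)/(-0.135103 - (-1.215930)) = 2.681432; f(y_4) = 0.005998

2.68143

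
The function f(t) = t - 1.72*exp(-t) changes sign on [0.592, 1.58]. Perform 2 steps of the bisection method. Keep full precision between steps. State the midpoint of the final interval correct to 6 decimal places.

0.715500

f(0.592000) = -0.359538, f(1.580000) = 1.225723 (opposite signs)
step 1: m = 1.086000, f(m) = 0.505390 > 0 → root in [0.592000, 1.086000]
step 2: m = 0.839000, f(m) = 0.095715 > 0 → root in [0.592000, 0.839000]
Midpoint of [0.592000, 0.839000] = 0.715500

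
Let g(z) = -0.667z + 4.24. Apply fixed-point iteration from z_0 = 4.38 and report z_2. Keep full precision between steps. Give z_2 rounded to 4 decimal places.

z_1 = g(4.380000) = 1.318540
z_2 = g(1.318540) = 3.360534

3.3605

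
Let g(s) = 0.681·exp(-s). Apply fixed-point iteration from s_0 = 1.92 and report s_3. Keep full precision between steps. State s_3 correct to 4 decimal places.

0.3677

s_1 = g(1.920000) = 0.099839
s_2 = g(0.099839) = 0.616293
s_3 = g(0.616293) = 0.367701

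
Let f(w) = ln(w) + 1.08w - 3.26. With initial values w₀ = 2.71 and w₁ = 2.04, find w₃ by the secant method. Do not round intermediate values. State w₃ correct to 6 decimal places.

2.262612

f(w_0) = 0.663749, f(w_1) = -0.343850
w_2 = 2.040000 - (-0.343850)·(2.040000 - 2.710000)/(-0.343850 - (0.663749)) = 2.268642; f(w_2) = 0.009315
w_3 = 2.268642 - (0.009315)·(2.268642 - 2.040000)/(0.009315 - (-0.343850)) = 2.262612; f(w_3) = 0.000140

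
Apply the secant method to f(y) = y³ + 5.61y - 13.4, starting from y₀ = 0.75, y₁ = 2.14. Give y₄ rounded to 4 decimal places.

1.6262

f(y_0) = -8.770625, f(y_1) = 8.405744
y_2 = 2.140000 - (8.405744)·(2.140000 - 0.750000)/(8.405744 - (-8.770625)) = 1.459764; f(y_2) = -2.100097
y_3 = 1.459764 - (-2.100097)·(1.459764 - 2.140000)/(-2.100097 - (8.405744)) = 1.595742; f(y_3) = -0.384504
y_4 = 1.595742 - (-0.384504)·(1.595742 - 1.459764)/(-0.384504 - (-2.100097)) = 1.626218; f(y_4) = 0.023749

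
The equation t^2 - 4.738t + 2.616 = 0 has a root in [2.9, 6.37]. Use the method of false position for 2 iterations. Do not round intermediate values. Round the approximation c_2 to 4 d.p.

False-position update: c = (a·f(b) − b·f(a))/(f(b) − f(a)); replace the endpoint whose sign matches f(c).
f(2.900000) = -2.714200, f(6.370000) = 13.011840
step 1: c = 3.498897, f(c) = -1.719494 < 0 → new bracket [3.498897, 6.370000]
step 2: c = 3.834022, f(c) = -0.849871 < 0 → new bracket [3.834022, 6.370000]

3.8340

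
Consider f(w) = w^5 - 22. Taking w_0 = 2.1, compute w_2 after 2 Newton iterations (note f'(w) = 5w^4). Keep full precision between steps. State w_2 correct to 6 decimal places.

Newton update: w ← w − f(w)/f'(w).
w_0 = 2.100000: f = 18.841010, f' = 97.240500 → w_1 = 2.100000 - (18.841010)/(97.240500) = 1.906243
w_1 = 1.906243: f = 3.170481, f' = 66.021170 → w_2 = 1.906243 - (3.170481)/(66.021170) = 1.858221

1.858221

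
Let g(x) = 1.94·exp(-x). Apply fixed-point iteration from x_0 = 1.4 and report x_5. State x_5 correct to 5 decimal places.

x_1 = g(1.400000) = 0.478398
x_2 = g(0.478398) = 1.202364
x_3 = g(1.202364) = 0.582937
x_4 = g(0.582937) = 1.083017
x_5 = g(1.083017) = 0.656830

0.65683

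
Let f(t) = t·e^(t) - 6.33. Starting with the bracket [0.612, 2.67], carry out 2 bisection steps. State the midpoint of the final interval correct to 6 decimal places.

f(0.612000) = -5.201401, f(2.670000) = 32.224718 (opposite signs)
step 1: m = 1.641000, f(m) = 2.138097 > 0 → root in [0.612000, 1.641000]
step 2: m = 1.126500, f(m) = -2.854927 < 0 → root in [1.126500, 1.641000]
Midpoint of [1.126500, 1.641000] = 1.383750

1.383750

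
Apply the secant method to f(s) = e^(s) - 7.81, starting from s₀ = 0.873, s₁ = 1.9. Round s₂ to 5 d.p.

2.16899

f(s_0) = -5.415918, f(s_1) = -1.124106
s_2 = 1.900000 - (-1.124106)·(1.900000 - 0.873000)/(-1.124106 - (-5.415918)) = 2.168990; f(s_2) = 0.939446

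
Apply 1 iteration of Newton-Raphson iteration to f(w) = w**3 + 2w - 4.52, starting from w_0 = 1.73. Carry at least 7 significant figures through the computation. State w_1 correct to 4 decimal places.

f'(w) = 3w**2 + 2
w_0 = 1.730000: f = 4.117717, f' = 10.978700 → w_1 = 1.730000 - (4.117717)/(10.978700) = 1.354936

1.3549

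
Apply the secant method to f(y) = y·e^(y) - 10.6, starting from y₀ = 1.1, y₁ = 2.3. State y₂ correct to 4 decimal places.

1.5458

f(y_0) = -7.295417, f(y_1) = 12.340620
y_2 = 2.300000 - (12.340620)·(2.300000 - 1.100000)/(12.340620 - (-7.295417)) = 1.545838; f(y_2) = -3.347074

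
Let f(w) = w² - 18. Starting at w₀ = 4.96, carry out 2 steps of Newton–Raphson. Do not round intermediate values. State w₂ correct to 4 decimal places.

Newton update: w ← w − f(w)/f'(w).
f'(w) = 2w
w_0 = 4.960000: f = 6.601600, f' = 9.920000 → w_1 = 4.960000 - (6.601600)/(9.920000) = 4.294516
w_1 = 4.294516: f = 0.442869, f' = 8.589032 → w_2 = 4.294516 - (0.442869)/(8.589032) = 4.242954

4.2430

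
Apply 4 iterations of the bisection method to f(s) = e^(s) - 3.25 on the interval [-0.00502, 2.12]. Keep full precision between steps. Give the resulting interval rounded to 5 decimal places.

[1.05749, 1.19030]

f(-0.005020) = -2.255007, f(2.120000) = 5.081137 (opposite signs)
step 1: m = 1.057490, f(m) = -0.370865 < 0 → root in [1.057490, 2.120000]
step 2: m = 1.588745, f(m) = 1.647599 > 0 → root in [1.057490, 1.588745]
step 3: m = 1.323117, f(m) = 0.505110 > 0 → root in [1.057490, 1.323117]
step 4: m = 1.190304, f(m) = 0.038080 > 0 → root in [1.057490, 1.190304]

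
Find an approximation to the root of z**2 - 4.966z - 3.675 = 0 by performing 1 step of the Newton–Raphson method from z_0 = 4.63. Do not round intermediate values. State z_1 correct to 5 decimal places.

5.84814

f'(z) = 2z - 4.966
z_0 = 4.630000: f = -5.230680, f' = 4.294000 → z_1 = 4.630000 - (-5.230680)/(4.294000) = 5.848137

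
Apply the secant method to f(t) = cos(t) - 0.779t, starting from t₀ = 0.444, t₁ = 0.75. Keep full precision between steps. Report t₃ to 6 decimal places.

0.848325

Secant update: t_(k+1) = t_k − f(t_k)·(t_k − t_(k-1))/(f(t_k) − f(t_(k-1))).
f(t_0) = 0.557165, f(t_1) = 0.147439
t_2 = 0.750000 - (0.147439)·(0.750000 - 0.444000)/(0.147439 - (0.557165)) = 0.860113; f(t_2) = -0.017677
t_3 = 0.860113 - (-0.017677)·(0.860113 - 0.750000)/(-0.017677 - (0.147439)) = 0.848325; f(t_3) = 0.000395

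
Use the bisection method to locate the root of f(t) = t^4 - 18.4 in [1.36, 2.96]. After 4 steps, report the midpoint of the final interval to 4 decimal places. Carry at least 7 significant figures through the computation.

2.1100

f(1.360000) = -14.978980, f(2.960000) = 58.365635 (opposite signs)
step 1: m = 2.160000, f(m) = 3.367823 > 0 → root in [1.360000, 2.160000]
step 2: m = 1.760000, f(m) = -8.804874 < 0 → root in [1.760000, 2.160000]
step 3: m = 1.960000, f(m) = -3.642109 < 0 → root in [1.960000, 2.160000]
step 4: m = 2.060000, f(m) = -0.391859 < 0 → root in [2.060000, 2.160000]
Midpoint of [2.060000, 2.160000] = 2.110000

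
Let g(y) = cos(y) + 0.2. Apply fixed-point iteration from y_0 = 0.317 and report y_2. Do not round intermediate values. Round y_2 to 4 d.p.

y_1 = g(0.317000) = 1.150175
y_2 = g(1.150175) = 0.608328

0.6083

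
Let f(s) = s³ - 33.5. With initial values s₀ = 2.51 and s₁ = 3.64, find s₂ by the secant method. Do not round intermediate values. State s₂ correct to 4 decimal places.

3.1266

f(s_0) = -17.686749, f(s_1) = 14.728544
s_2 = 3.640000 - (14.728544)·(3.640000 - 2.510000)/(14.728544 - (-17.686749)) = 3.126562; f(s_2) = -2.936648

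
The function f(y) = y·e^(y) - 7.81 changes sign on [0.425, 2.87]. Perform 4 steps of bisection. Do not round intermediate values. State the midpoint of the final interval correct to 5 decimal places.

f(0.425000) = -7.159924, f(2.870000) = 42.808242 (opposite signs)
step 1: m = 1.647500, f(m) = 0.747080 > 0 → root in [0.425000, 1.647500]
step 2: m = 1.036250, f(m) = -4.889197 < 0 → root in [1.036250, 1.647500]
step 3: m = 1.341875, f(m) = -2.675703 < 0 → root in [1.341875, 1.647500]
step 4: m = 1.494687, f(m) = -1.146768 < 0 → root in [1.494687, 1.647500]
Midpoint of [1.494687, 1.647500] = 1.571094

1.57109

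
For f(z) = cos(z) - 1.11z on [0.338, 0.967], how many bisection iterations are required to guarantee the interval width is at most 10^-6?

20

Initial width b − a = 0.967 − 0.338 = 0.629000.
After n steps the width is (b−a)/2^n; need (b−a)/2^n ≤ 10^-6.
So n ≥ log₂(0.629000/10^-6) = log₂(629000.0000) ≈ 19.2627.
Hence n = 20.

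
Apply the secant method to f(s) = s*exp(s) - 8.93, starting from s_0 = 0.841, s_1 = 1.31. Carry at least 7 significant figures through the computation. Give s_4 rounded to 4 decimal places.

1.6602

f(s_0) = -6.979986, f(s_1) = -4.074912
s_2 = 1.310000 - (-4.074912)·(1.310000 - 0.841000)/(-4.074912 - (-6.979986)) = 1.967861; f(s_2) = 5.150737
s_3 = 1.967861 - (5.150737)·(1.967861 - 1.310000)/(5.150737 - (-4.074912)) = 1.600573; f(s_3) = -0.997766
s_4 = 1.600573 - (-0.997766)·(1.600573 - 1.967861)/(-0.997766 - (5.150737)) = 1.660176; f(s_4) = -0.197086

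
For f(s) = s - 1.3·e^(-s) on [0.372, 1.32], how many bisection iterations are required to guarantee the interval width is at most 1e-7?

Initial width b − a = 1.32 − 0.372 = 0.948000.
After n steps the width is (b−a)/2^n; need (b−a)/2^n ≤ 1e-7.
So n ≥ log₂(0.948000/1e-7) = log₂(9480000.0000) ≈ 23.1765.
Hence n = 24.

24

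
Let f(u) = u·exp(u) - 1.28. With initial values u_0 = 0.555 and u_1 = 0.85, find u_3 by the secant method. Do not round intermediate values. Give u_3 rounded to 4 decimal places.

0.6587

f(u_0) = -0.313223, f(u_1) = 0.708700
u_2 = 0.850000 - (0.708700)·(0.850000 - 0.555000)/(0.708700 - (-0.313223)) = 0.645419; f(u_2) = -0.049326
u_3 = 0.645419 - (-0.049326)·(0.645419 - 0.850000)/(-0.049326 - (0.708700)) = 0.658731; f(u_3) = -0.007109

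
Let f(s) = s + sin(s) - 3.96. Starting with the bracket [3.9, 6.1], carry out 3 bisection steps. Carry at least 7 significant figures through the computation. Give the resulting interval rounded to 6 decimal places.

f(3.900000) = -0.747766, f(6.100000) = 1.957837 (opposite signs)
step 1: m = 5.000000, f(m) = 0.081076 > 0 → root in [3.900000, 5.000000]
step 2: m = 4.450000, f(m) = -0.475773 < 0 → root in [4.450000, 5.000000]
step 3: m = 4.725000, f(m) = -0.234920 < 0 → root in [4.725000, 5.000000]

[4.725000, 5.000000]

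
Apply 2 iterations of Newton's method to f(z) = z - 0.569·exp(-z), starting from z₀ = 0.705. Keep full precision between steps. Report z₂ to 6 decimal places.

0.386548

f'(z) = 1 + 0.569·exp(-z)
z_0 = 0.705000: f = 0.423852, f' = 1.281148 → z_1 = 0.705000 - (0.423852)/(1.281148) = 0.374162
z_1 = 0.374162: f = -0.017233, f' = 1.391395 → z_2 = 0.374162 - (-0.017233)/(1.391395) = 0.386548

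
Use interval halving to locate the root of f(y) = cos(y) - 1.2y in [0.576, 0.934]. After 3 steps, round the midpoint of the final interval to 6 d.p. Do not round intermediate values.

0.643125

f(0.576000) = 0.147448, f(0.934000) = -0.526177 (opposite signs)
step 1: m = 0.755000, f(m) = -0.177728 < 0 → root in [0.576000, 0.755000]
step 2: m = 0.665500, f(m) = -0.011992 < 0 → root in [0.576000, 0.665500]
step 3: m = 0.620750, f(m) = 0.068542 > 0 → root in [0.620750, 0.665500]
Midpoint of [0.620750, 0.665500] = 0.643125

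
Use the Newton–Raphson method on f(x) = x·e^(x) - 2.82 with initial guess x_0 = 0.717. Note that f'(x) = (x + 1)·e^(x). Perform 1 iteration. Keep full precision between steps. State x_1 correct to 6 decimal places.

1.101255

x_0 = 0.717000: f = -1.351384, f' = 3.516895 → x_1 = 0.717000 - (-1.351384)/(3.516895) = 1.101255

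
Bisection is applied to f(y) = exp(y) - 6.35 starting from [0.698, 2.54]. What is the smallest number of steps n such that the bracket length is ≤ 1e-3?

Initial width b − a = 2.54 − 0.698 = 1.842000.
After n steps the width is (b−a)/2^n; need (b−a)/2^n ≤ 1e-3.
So n ≥ log₂(1.842000/1e-3) = log₂(1842.0000) ≈ 10.8471.
Hence n = 11.

11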